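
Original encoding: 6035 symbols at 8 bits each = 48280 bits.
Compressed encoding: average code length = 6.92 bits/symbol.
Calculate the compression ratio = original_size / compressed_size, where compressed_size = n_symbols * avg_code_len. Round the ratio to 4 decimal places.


original_size = n_symbols * orig_bits = 6035 * 8 = 48280 bits
compressed_size = n_symbols * avg_code_len = 6035 * 6.92 = 41762.2 bits
ratio = original_size / compressed_size = 48280 / 41762.2 = 1.1561

Compression ratio = 1.1561


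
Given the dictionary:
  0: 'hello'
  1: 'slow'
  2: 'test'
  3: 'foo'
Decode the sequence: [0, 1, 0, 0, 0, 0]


Look up each index in the dictionary:
  0 -> 'hello'
  1 -> 'slow'
  0 -> 'hello'
  0 -> 'hello'
  0 -> 'hello'
  0 -> 'hello'

Decoded: "hello slow hello hello hello hello"


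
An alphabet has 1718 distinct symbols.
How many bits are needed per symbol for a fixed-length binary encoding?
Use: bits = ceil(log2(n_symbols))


log2(1718) = 10.7465
Bracket: 2^10 = 1024 < 1718 <= 2^11 = 2048
So ceil(log2(1718)) = 11

bits = ceil(log2(1718)) = ceil(10.7465) = 11 bits


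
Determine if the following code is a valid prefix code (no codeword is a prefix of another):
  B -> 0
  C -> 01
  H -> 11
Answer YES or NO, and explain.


Checking each pair (does one codeword prefix another?):
  B='0' vs C='01': prefix -- VIOLATION

NO -- this is NOT a valid prefix code. B (0) is a prefix of C (01).


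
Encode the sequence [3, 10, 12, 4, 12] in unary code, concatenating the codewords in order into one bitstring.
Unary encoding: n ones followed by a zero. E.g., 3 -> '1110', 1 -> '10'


Encode each number as n ones followed by a terminating 0:
  3 -> 1110 (4 bits)
  10 -> 11111111110 (11 bits)
  12 -> 1111111111110 (13 bits)
  4 -> 11110 (5 bits)
  12 -> 1111111111110 (13 bits)
Total length = 4 + 11 + 13 + 5 + 13 = 46 bits.

Unary([3, 10, 12, 4, 12]) = 1110111111111101111111111110111101111111111110 (46 bits)


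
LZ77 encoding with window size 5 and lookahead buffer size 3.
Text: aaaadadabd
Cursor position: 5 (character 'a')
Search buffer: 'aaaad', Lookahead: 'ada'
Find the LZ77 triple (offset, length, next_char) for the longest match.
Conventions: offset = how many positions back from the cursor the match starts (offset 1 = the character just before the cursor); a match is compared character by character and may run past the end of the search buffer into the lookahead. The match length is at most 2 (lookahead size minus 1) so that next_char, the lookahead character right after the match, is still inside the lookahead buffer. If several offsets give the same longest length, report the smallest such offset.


Try each offset into the search buffer:
  offset=1 (pos 4, char 'd'): match length 0
  offset=2 (pos 3, char 'a'): match length 2
  offset=3 (pos 2, char 'a'): match length 1
  offset=4 (pos 1, char 'a'): match length 1
  offset=5 (pos 0, char 'a'): match length 1
Longest match has length 2 at offset 2.
next_char = character at position 5 + 2 = 7 -> 'a'

Best match: offset=2, length=2 (matching 'ad' starting at position 3)
LZ77 triple: (2, 2, 'a')


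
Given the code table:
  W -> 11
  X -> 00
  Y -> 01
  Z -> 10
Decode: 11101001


Decoding:
11 -> W
10 -> Z
10 -> Z
01 -> Y


Result: WZZY


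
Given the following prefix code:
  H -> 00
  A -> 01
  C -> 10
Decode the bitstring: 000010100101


Decoding step by step:
Bits 00 -> H
Bits 00 -> H
Bits 10 -> C
Bits 10 -> C
Bits 01 -> A
Bits 01 -> A


Decoded message: HHCCAA


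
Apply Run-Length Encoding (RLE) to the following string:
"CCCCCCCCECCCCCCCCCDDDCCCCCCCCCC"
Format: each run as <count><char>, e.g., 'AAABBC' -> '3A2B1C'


Scanning runs left to right:
  i=0: run of 'C' x 8 -> '8C'
  i=8: run of 'E' x 1 -> '1E'
  i=9: run of 'C' x 9 -> '9C'
  i=18: run of 'D' x 3 -> '3D'
  i=21: run of 'C' x 10 -> '10C'

RLE = 8C1E9C3D10C


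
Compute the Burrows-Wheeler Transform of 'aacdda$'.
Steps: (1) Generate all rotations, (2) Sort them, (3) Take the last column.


Rotations (sorted):
  0: $aacdda -> last char: a
  1: a$aacdd -> last char: d
  2: aacdda$ -> last char: $
  3: acdda$a -> last char: a
  4: cdda$aa -> last char: a
  5: da$aacd -> last char: d
  6: dda$aac -> last char: c


BWT = ad$aadc


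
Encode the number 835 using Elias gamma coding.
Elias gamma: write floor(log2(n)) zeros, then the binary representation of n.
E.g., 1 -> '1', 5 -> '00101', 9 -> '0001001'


num_bits = floor(log2(835)) + 1 = 10
leading_zeros = num_bits - 1 = 9
binary(835) = 1101000011

Elias gamma(835) = '000000000' + '1101000011' = 0000000001101000011 (19 bits)


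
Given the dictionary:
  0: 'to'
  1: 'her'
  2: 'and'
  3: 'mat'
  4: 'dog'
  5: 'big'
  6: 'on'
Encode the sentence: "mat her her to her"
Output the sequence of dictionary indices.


Look up each word in the dictionary:
  'mat' -> 3
  'her' -> 1
  'her' -> 1
  'to' -> 0
  'her' -> 1

Encoded: [3, 1, 1, 0, 1]


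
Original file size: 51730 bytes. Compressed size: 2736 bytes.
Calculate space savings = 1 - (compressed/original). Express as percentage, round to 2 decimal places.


ratio = compressed/original = 2736/51730 = 0.05289
savings = 1 - ratio = 1 - 0.05289 = 0.94711
as a percentage: 0.94711 * 100 = 94.71%

Space savings = 1 - 2736/51730 = 94.71%


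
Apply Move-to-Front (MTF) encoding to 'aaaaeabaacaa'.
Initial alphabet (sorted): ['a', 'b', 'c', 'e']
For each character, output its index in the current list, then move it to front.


MTF encoding:
'a': index 0 in ['a', 'b', 'c', 'e'] -> ['a', 'b', 'c', 'e']
'a': index 0 in ['a', 'b', 'c', 'e'] -> ['a', 'b', 'c', 'e']
'a': index 0 in ['a', 'b', 'c', 'e'] -> ['a', 'b', 'c', 'e']
'a': index 0 in ['a', 'b', 'c', 'e'] -> ['a', 'b', 'c', 'e']
'e': index 3 in ['a', 'b', 'c', 'e'] -> ['e', 'a', 'b', 'c']
'a': index 1 in ['e', 'a', 'b', 'c'] -> ['a', 'e', 'b', 'c']
'b': index 2 in ['a', 'e', 'b', 'c'] -> ['b', 'a', 'e', 'c']
'a': index 1 in ['b', 'a', 'e', 'c'] -> ['a', 'b', 'e', 'c']
'a': index 0 in ['a', 'b', 'e', 'c'] -> ['a', 'b', 'e', 'c']
'c': index 3 in ['a', 'b', 'e', 'c'] -> ['c', 'a', 'b', 'e']
'a': index 1 in ['c', 'a', 'b', 'e'] -> ['a', 'c', 'b', 'e']
'a': index 0 in ['a', 'c', 'b', 'e'] -> ['a', 'c', 'b', 'e']


Output: [0, 0, 0, 0, 3, 1, 2, 1, 0, 3, 1, 0]


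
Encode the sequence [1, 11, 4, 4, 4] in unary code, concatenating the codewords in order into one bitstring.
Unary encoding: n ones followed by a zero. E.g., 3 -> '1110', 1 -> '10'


Encode each number as n ones followed by a terminating 0:
  1 -> 10 (2 bits)
  11 -> 111111111110 (12 bits)
  4 -> 11110 (5 bits)
  4 -> 11110 (5 bits)
  4 -> 11110 (5 bits)
Total length = 2 + 12 + 5 + 5 + 5 = 29 bits.

Unary([1, 11, 4, 4, 4]) = 10111111111110111101111011110 (29 bits)


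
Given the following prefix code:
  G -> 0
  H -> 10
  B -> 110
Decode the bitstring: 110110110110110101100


Decoding step by step:
Bits 110 -> B
Bits 110 -> B
Bits 110 -> B
Bits 110 -> B
Bits 110 -> B
Bits 10 -> H
Bits 110 -> B
Bits 0 -> G


Decoded message: BBBBBHBG


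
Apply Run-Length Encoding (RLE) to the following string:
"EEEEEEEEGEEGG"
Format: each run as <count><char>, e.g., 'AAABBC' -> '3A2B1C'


Scanning runs left to right:
  i=0: run of 'E' x 8 -> '8E'
  i=8: run of 'G' x 1 -> '1G'
  i=9: run of 'E' x 2 -> '2E'
  i=11: run of 'G' x 2 -> '2G'

RLE = 8E1G2E2G


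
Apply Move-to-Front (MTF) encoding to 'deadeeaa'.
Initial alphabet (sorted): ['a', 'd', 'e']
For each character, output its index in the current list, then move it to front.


MTF encoding:
'd': index 1 in ['a', 'd', 'e'] -> ['d', 'a', 'e']
'e': index 2 in ['d', 'a', 'e'] -> ['e', 'd', 'a']
'a': index 2 in ['e', 'd', 'a'] -> ['a', 'e', 'd']
'd': index 2 in ['a', 'e', 'd'] -> ['d', 'a', 'e']
'e': index 2 in ['d', 'a', 'e'] -> ['e', 'd', 'a']
'e': index 0 in ['e', 'd', 'a'] -> ['e', 'd', 'a']
'a': index 2 in ['e', 'd', 'a'] -> ['a', 'e', 'd']
'a': index 0 in ['a', 'e', 'd'] -> ['a', 'e', 'd']


Output: [1, 2, 2, 2, 2, 0, 2, 0]


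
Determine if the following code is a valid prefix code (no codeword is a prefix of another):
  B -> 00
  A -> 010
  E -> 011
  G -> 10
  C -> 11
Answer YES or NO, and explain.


Checking each pair (does one codeword prefix another?):
  B='00' vs A='010': no prefix
  B='00' vs E='011': no prefix
  B='00' vs G='10': no prefix
  B='00' vs C='11': no prefix
  A='010' vs B='00': no prefix
  A='010' vs E='011': no prefix
  A='010' vs G='10': no prefix
  A='010' vs C='11': no prefix
  E='011' vs B='00': no prefix
  E='011' vs A='010': no prefix
  E='011' vs G='10': no prefix
  E='011' vs C='11': no prefix
  G='10' vs B='00': no prefix
  G='10' vs A='010': no prefix
  G='10' vs E='011': no prefix
  G='10' vs C='11': no prefix
  C='11' vs B='00': no prefix
  C='11' vs A='010': no prefix
  C='11' vs E='011': no prefix
  C='11' vs G='10': no prefix
No violation found over all pairs.

YES -- this is a valid prefix code. No codeword is a prefix of any other codeword.


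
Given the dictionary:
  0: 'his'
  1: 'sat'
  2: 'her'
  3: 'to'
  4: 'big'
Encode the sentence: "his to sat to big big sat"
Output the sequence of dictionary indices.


Look up each word in the dictionary:
  'his' -> 0
  'to' -> 3
  'sat' -> 1
  'to' -> 3
  'big' -> 4
  'big' -> 4
  'sat' -> 1

Encoded: [0, 3, 1, 3, 4, 4, 1]


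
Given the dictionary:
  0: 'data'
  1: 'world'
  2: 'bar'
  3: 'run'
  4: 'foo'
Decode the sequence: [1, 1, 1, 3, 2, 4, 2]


Look up each index in the dictionary:
  1 -> 'world'
  1 -> 'world'
  1 -> 'world'
  3 -> 'run'
  2 -> 'bar'
  4 -> 'foo'
  2 -> 'bar'

Decoded: "world world world run bar foo bar"


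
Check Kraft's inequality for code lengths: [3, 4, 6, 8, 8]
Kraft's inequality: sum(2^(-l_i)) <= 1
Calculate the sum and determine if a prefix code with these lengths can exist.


Sum = 2^(-3) + 2^(-4) + 2^(-6) + 2^(-8) + 2^(-8)
    = 0.125 + 0.0625 + 0.015625 + 0.00390625 + 0.00390625
    = 54/256 = 0.2109375
Since 0.2109375 <= 1, Kraft's inequality IS satisfied.
A prefix code with these lengths CAN exist.

Kraft sum = 0.2109375. Satisfied.


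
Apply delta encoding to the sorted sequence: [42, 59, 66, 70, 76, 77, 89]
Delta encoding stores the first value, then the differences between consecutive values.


First value: 42
Deltas:
  59 - 42 = 17
  66 - 59 = 7
  70 - 66 = 4
  76 - 70 = 6
  77 - 76 = 1
  89 - 77 = 12


Delta encoded: [42, 17, 7, 4, 6, 1, 12]


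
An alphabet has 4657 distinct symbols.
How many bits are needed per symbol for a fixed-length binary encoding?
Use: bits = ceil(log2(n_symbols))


log2(4657) = 12.1852
Bracket: 2^12 = 4096 < 4657 <= 2^13 = 8192
So ceil(log2(4657)) = 13

bits = ceil(log2(4657)) = ceil(12.1852) = 13 bits


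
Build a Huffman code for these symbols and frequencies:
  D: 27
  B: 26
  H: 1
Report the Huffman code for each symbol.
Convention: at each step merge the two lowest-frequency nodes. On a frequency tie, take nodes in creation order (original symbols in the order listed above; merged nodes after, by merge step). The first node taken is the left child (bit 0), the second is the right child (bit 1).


Huffman tree construction:
Step 1: Merge H(1) + B(26) = 27
Step 2: Merge D(27) + (H+B)(27) = 54
Read each symbol's code off the tree from the root (left child = 0, right child = 1).

Codes:
  D: 0 (length 1)
  B: 11 (length 2)
  H: 10 (length 2)
Average code length: 81/54 = 1.5000 bits/symbol


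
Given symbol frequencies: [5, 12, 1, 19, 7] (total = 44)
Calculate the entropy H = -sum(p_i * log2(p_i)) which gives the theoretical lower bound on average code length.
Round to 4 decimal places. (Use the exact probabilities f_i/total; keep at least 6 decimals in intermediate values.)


Per-symbol terms -p_i * log2(p_i) with p_i = f_i/44:
  p = 5/44 = 0.113636: log2(p) = -3.137504, -p*log2(p) = 0.356534
  p = 12/44 = 0.272727: log2(p) = -1.874469, -p*log2(p) = 0.511219
  p = 1/44 = 0.022727: log2(p) = -5.459432, -p*log2(p) = 0.124078
  p = 19/44 = 0.431818: log2(p) = -1.211504, -p*log2(p) = 0.523149
  p = 7/44 = 0.159091: log2(p) = -2.652077, -p*log2(p) = 0.421921
H = 0.356534 + 0.511219 + 0.124078 + 0.523149 + 0.421921 = 1.936901

H = 1.9369 bits/symbol


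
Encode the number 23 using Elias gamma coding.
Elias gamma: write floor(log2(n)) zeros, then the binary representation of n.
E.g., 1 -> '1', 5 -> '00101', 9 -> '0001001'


num_bits = floor(log2(23)) + 1 = 5
leading_zeros = num_bits - 1 = 4
binary(23) = 10111

Elias gamma(23) = '0000' + '10111' = 000010111 (9 bits)


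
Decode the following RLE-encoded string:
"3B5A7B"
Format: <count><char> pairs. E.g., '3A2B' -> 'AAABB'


Expanding each <count><char> pair:
  3B -> 'BBB'
  5A -> 'AAAAA'
  7B -> 'BBBBBBB'

Decoded = BBBAAAAABBBBBBB


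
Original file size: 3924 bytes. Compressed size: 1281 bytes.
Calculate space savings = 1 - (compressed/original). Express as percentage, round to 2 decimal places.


ratio = compressed/original = 1281/3924 = 0.326453
savings = 1 - ratio = 1 - 0.326453 = 0.673547
as a percentage: 0.673547 * 100 = 67.35%

Space savings = 1 - 1281/3924 = 67.35%


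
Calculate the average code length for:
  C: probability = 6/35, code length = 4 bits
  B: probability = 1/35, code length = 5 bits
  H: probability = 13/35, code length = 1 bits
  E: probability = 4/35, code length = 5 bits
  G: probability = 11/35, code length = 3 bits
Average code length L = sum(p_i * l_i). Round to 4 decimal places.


Weighted contributions p_i * l_i:
  C: (6/35) * 4 = 24/35
  B: (1/35) * 5 = 5/35
  H: (13/35) * 1 = 13/35
  E: (4/35) * 5 = 20/35
  G: (11/35) * 3 = 33/35
Sum = (24 + 5 + 13 + 20 + 33)/35 = 95/35

L = 95/35 = 2.7143 bits/symbol


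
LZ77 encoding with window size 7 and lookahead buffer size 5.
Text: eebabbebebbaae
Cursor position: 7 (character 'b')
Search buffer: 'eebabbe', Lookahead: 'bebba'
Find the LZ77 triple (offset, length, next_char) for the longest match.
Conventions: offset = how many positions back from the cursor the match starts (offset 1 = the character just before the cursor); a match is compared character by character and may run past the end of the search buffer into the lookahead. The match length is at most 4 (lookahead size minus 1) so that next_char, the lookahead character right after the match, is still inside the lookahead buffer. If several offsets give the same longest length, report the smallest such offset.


Try each offset into the search buffer:
  offset=1 (pos 6, char 'e'): match length 0
  offset=2 (pos 5, char 'b'): match length 3
  offset=3 (pos 4, char 'b'): match length 1
  offset=4 (pos 3, char 'a'): match length 0
  offset=5 (pos 2, char 'b'): match length 1
  offset=6 (pos 1, char 'e'): match length 0
  offset=7 (pos 0, char 'e'): match length 0
Longest match has length 3 at offset 2.
next_char = character at position 7 + 3 = 10 -> 'b'

Best match: offset=2, length=3 (matching 'beb' starting at position 5)
LZ77 triple: (2, 3, 'b')


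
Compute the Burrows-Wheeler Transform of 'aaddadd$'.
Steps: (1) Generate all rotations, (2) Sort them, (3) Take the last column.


Rotations (sorted):
  0: $aaddadd -> last char: d
  1: aaddadd$ -> last char: $
  2: add$aadd -> last char: d
  3: addadd$a -> last char: a
  4: d$aaddad -> last char: d
  5: dadd$aad -> last char: d
  6: dd$aadda -> last char: a
  7: ddadd$aa -> last char: a


BWT = d$daddaa


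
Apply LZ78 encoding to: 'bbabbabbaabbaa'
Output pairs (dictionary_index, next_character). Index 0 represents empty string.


LZ78 encoding steps:
Dictionary: {0: ''}
Step 1: w='' (idx 0), next='b' -> output (0, 'b'), add 'b' as idx 1
Step 2: w='b' (idx 1), next='a' -> output (1, 'a'), add 'ba' as idx 2
Step 3: w='b' (idx 1), next='b' -> output (1, 'b'), add 'bb' as idx 3
Step 4: w='' (idx 0), next='a' -> output (0, 'a'), add 'a' as idx 4
Step 5: w='bb' (idx 3), next='a' -> output (3, 'a'), add 'bba' as idx 5
Step 6: w='a' (idx 4), next='b' -> output (4, 'b'), add 'ab' as idx 6
Step 7: w='ba' (idx 2), next='a' -> output (2, 'a'), add 'baa' as idx 7


Encoded: [(0, 'b'), (1, 'a'), (1, 'b'), (0, 'a'), (3, 'a'), (4, 'b'), (2, 'a')]


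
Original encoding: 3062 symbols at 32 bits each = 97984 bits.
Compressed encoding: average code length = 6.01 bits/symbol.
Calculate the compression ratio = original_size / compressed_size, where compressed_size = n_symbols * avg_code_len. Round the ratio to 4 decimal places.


original_size = n_symbols * orig_bits = 3062 * 32 = 97984 bits
compressed_size = n_symbols * avg_code_len = 3062 * 6.01 = 18402.62 bits
ratio = original_size / compressed_size = 97984 / 18402.62 = 5.3245

Compression ratio = 5.3245


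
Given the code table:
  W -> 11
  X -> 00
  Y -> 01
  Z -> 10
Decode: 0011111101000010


Decoding:
00 -> X
11 -> W
11 -> W
11 -> W
01 -> Y
00 -> X
00 -> X
10 -> Z


Result: XWWWYXXZ


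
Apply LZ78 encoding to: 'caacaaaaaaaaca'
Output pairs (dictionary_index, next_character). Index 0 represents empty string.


LZ78 encoding steps:
Dictionary: {0: ''}
Step 1: w='' (idx 0), next='c' -> output (0, 'c'), add 'c' as idx 1
Step 2: w='' (idx 0), next='a' -> output (0, 'a'), add 'a' as idx 2
Step 3: w='a' (idx 2), next='c' -> output (2, 'c'), add 'ac' as idx 3
Step 4: w='a' (idx 2), next='a' -> output (2, 'a'), add 'aa' as idx 4
Step 5: w='aa' (idx 4), next='a' -> output (4, 'a'), add 'aaa' as idx 5
Step 6: w='aaa' (idx 5), next='c' -> output (5, 'c'), add 'aaac' as idx 6
Step 7: w='a' (idx 2), end of input -> output (2, '')


Encoded: [(0, 'c'), (0, 'a'), (2, 'c'), (2, 'a'), (4, 'a'), (5, 'c'), (2, '')]


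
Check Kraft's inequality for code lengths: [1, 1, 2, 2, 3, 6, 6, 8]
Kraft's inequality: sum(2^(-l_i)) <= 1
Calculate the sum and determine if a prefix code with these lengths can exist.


Sum = 2^(-1) + 2^(-1) + 2^(-2) + 2^(-2) + 2^(-3) + 2^(-6) + 2^(-6) + 2^(-8)
    = 0.5 + 0.5 + 0.25 + 0.25 + 0.125 + 0.015625 + 0.015625 + 0.00390625
    = 425/256 = 1.66015625
Since 1.66015625 > 1, Kraft's inequality is NOT satisfied.
A prefix code with these lengths CANNOT exist.

Kraft sum = 1.66015625. Not satisfied.


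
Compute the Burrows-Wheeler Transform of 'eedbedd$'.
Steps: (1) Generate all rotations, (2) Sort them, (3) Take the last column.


Rotations (sorted):
  0: $eedbedd -> last char: d
  1: bedd$eed -> last char: d
  2: d$eedbed -> last char: d
  3: dbedd$ee -> last char: e
  4: dd$eedbe -> last char: e
  5: edbedd$e -> last char: e
  6: edd$eedb -> last char: b
  7: eedbedd$ -> last char: $


BWT = dddeeeb$


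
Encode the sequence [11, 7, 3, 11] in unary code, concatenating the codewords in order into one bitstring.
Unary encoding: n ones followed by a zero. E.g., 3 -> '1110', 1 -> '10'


Encode each number as n ones followed by a terminating 0:
  11 -> 111111111110 (12 bits)
  7 -> 11111110 (8 bits)
  3 -> 1110 (4 bits)
  11 -> 111111111110 (12 bits)
Total length = 12 + 8 + 4 + 12 = 36 bits.

Unary([11, 7, 3, 11]) = 111111111110111111101110111111111110 (36 bits)


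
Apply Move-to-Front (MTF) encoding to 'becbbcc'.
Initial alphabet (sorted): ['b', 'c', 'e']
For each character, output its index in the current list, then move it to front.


MTF encoding:
'b': index 0 in ['b', 'c', 'e'] -> ['b', 'c', 'e']
'e': index 2 in ['b', 'c', 'e'] -> ['e', 'b', 'c']
'c': index 2 in ['e', 'b', 'c'] -> ['c', 'e', 'b']
'b': index 2 in ['c', 'e', 'b'] -> ['b', 'c', 'e']
'b': index 0 in ['b', 'c', 'e'] -> ['b', 'c', 'e']
'c': index 1 in ['b', 'c', 'e'] -> ['c', 'b', 'e']
'c': index 0 in ['c', 'b', 'e'] -> ['c', 'b', 'e']


Output: [0, 2, 2, 2, 0, 1, 0]


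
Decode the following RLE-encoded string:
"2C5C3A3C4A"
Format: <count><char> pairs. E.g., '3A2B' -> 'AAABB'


Expanding each <count><char> pair:
  2C -> 'CC'
  5C -> 'CCCCC'
  3A -> 'AAA'
  3C -> 'CCC'
  4A -> 'AAAA'

Decoded = CCCCCCCAAACCCAAAA


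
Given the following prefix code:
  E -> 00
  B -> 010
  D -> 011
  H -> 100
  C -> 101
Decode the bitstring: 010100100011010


Decoding step by step:
Bits 010 -> B
Bits 100 -> H
Bits 100 -> H
Bits 011 -> D
Bits 010 -> B


Decoded message: BHHDB


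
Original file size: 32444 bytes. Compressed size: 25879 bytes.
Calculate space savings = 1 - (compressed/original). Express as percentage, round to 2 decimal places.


ratio = compressed/original = 25879/32444 = 0.797651
savings = 1 - ratio = 1 - 0.797651 = 0.202349
as a percentage: 0.202349 * 100 = 20.23%

Space savings = 1 - 25879/32444 = 20.23%


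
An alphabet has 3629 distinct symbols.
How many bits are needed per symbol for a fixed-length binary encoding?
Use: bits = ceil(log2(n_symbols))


log2(3629) = 11.8254
Bracket: 2^11 = 2048 < 3629 <= 2^12 = 4096
So ceil(log2(3629)) = 12

bits = ceil(log2(3629)) = ceil(11.8254) = 12 bits


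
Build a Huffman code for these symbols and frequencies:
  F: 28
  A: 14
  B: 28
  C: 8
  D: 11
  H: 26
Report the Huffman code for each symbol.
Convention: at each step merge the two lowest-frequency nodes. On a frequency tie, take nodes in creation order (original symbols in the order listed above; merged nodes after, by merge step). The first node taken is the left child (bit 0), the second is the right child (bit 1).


Huffman tree construction:
Step 1: Merge C(8) + D(11) = 19
Step 2: Merge A(14) + (C+D)(19) = 33
Step 3: Merge H(26) + F(28) = 54
Step 4: Merge B(28) + (A+(C+D))(33) = 61
Step 5: Merge (H+F)(54) + (B+(A+(C+D)))(61) = 115
Read each symbol's code off the tree from the root (left child = 0, right child = 1).

Codes:
  F: 01 (length 2)
  A: 110 (length 3)
  B: 10 (length 2)
  C: 1110 (length 4)
  D: 1111 (length 4)
  H: 00 (length 2)
Average code length: 282/115 = 2.4522 bits/symbol


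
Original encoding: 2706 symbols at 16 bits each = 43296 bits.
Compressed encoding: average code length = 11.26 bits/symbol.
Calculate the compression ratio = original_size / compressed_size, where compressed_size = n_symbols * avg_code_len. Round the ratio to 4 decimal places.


original_size = n_symbols * orig_bits = 2706 * 16 = 43296 bits
compressed_size = n_symbols * avg_code_len = 2706 * 11.26 = 30469.56 bits
ratio = original_size / compressed_size = 43296 / 30469.56 = 1.421

Compression ratio = 1.421


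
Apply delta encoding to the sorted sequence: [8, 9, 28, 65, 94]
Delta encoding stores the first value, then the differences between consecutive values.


First value: 8
Deltas:
  9 - 8 = 1
  28 - 9 = 19
  65 - 28 = 37
  94 - 65 = 29


Delta encoded: [8, 1, 19, 37, 29]


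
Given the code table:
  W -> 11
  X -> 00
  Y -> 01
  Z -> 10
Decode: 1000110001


Decoding:
10 -> Z
00 -> X
11 -> W
00 -> X
01 -> Y


Result: ZXWXY


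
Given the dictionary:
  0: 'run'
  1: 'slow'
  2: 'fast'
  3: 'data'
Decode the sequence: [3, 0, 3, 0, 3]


Look up each index in the dictionary:
  3 -> 'data'
  0 -> 'run'
  3 -> 'data'
  0 -> 'run'
  3 -> 'data'

Decoded: "data run data run data"


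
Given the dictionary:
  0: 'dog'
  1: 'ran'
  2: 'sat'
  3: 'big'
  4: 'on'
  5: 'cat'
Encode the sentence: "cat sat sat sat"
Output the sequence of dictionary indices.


Look up each word in the dictionary:
  'cat' -> 5
  'sat' -> 2
  'sat' -> 2
  'sat' -> 2

Encoded: [5, 2, 2, 2]


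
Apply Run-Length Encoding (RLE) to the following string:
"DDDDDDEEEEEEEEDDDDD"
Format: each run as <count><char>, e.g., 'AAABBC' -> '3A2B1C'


Scanning runs left to right:
  i=0: run of 'D' x 6 -> '6D'
  i=6: run of 'E' x 8 -> '8E'
  i=14: run of 'D' x 5 -> '5D'

RLE = 6D8E5D


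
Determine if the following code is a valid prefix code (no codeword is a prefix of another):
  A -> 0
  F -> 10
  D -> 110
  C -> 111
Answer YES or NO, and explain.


Checking each pair (does one codeword prefix another?):
  A='0' vs F='10': no prefix
  A='0' vs D='110': no prefix
  A='0' vs C='111': no prefix
  F='10' vs A='0': no prefix
  F='10' vs D='110': no prefix
  F='10' vs C='111': no prefix
  D='110' vs A='0': no prefix
  D='110' vs F='10': no prefix
  D='110' vs C='111': no prefix
  C='111' vs A='0': no prefix
  C='111' vs F='10': no prefix
  C='111' vs D='110': no prefix
No violation found over all pairs.

YES -- this is a valid prefix code. No codeword is a prefix of any other codeword.


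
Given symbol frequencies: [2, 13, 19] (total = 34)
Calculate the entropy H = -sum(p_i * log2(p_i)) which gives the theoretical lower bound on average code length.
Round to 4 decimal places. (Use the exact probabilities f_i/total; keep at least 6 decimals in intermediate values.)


Per-symbol terms -p_i * log2(p_i) with p_i = f_i/34:
  p = 2/34 = 0.058824: log2(p) = -4.087463, -p*log2(p) = 0.240439
  p = 13/34 = 0.382353: log2(p) = -1.387023, -p*log2(p) = 0.530332
  p = 19/34 = 0.558824: log2(p) = -0.839535, -p*log2(p) = 0.469152
H = 0.240439 + 0.530332 + 0.469152 = 1.239923

H = 1.2399 bits/symbol


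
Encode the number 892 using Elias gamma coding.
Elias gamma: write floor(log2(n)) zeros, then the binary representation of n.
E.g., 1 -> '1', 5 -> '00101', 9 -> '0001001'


num_bits = floor(log2(892)) + 1 = 10
leading_zeros = num_bits - 1 = 9
binary(892) = 1101111100

Elias gamma(892) = '000000000' + '1101111100' = 0000000001101111100 (19 bits)


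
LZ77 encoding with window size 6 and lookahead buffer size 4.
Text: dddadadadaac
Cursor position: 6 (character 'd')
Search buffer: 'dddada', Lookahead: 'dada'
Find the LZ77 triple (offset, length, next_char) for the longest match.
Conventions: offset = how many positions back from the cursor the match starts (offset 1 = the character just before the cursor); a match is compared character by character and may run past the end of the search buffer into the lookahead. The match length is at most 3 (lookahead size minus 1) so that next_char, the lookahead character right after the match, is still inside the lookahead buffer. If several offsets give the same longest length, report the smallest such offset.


Try each offset into the search buffer:
  offset=1 (pos 5, char 'a'): match length 0
  offset=2 (pos 4, char 'd'): match length 3
  offset=3 (pos 3, char 'a'): match length 0
  offset=4 (pos 2, char 'd'): match length 3
  offset=5 (pos 1, char 'd'): match length 1
  offset=6 (pos 0, char 'd'): match length 1
Longest match has length 3, found at offsets 2, 4; take the smallest, offset 2.
next_char = character at position 6 + 3 = 9 -> 'a'

Best match: offset=2, length=3 (matching 'dad' starting at position 4)
LZ77 triple: (2, 3, 'a')


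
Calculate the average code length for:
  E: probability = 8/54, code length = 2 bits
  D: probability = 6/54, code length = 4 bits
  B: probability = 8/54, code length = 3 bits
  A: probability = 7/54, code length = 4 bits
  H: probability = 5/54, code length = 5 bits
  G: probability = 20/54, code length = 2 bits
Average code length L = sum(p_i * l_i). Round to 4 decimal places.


Weighted contributions p_i * l_i:
  E: (8/54) * 2 = 16/54
  D: (6/54) * 4 = 24/54
  B: (8/54) * 3 = 24/54
  A: (7/54) * 4 = 28/54
  H: (5/54) * 5 = 25/54
  G: (20/54) * 2 = 40/54
Sum = (16 + 24 + 24 + 28 + 25 + 40)/54 = 157/54

L = 157/54 = 2.9074 bits/symbol


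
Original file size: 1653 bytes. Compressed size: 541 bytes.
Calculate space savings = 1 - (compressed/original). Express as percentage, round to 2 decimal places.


ratio = compressed/original = 541/1653 = 0.327284
savings = 1 - ratio = 1 - 0.327284 = 0.672716
as a percentage: 0.672716 * 100 = 67.27%

Space savings = 1 - 541/1653 = 67.27%


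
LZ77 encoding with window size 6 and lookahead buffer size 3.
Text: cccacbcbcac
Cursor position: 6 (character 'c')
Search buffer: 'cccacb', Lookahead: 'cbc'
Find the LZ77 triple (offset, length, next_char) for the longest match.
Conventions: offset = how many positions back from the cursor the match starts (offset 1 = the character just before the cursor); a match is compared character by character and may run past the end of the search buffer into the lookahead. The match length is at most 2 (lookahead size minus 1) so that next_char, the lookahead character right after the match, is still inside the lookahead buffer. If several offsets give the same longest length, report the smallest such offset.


Try each offset into the search buffer:
  offset=1 (pos 5, char 'b'): match length 0
  offset=2 (pos 4, char 'c'): match length 2
  offset=3 (pos 3, char 'a'): match length 0
  offset=4 (pos 2, char 'c'): match length 1
  offset=5 (pos 1, char 'c'): match length 1
  offset=6 (pos 0, char 'c'): match length 1
Longest match has length 2 at offset 2.
next_char = character at position 6 + 2 = 8 -> 'c'

Best match: offset=2, length=2 (matching 'cb' starting at position 4)
LZ77 triple: (2, 2, 'c')


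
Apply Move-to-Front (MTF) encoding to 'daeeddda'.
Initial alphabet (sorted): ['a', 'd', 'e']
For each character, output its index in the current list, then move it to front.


MTF encoding:
'd': index 1 in ['a', 'd', 'e'] -> ['d', 'a', 'e']
'a': index 1 in ['d', 'a', 'e'] -> ['a', 'd', 'e']
'e': index 2 in ['a', 'd', 'e'] -> ['e', 'a', 'd']
'e': index 0 in ['e', 'a', 'd'] -> ['e', 'a', 'd']
'd': index 2 in ['e', 'a', 'd'] -> ['d', 'e', 'a']
'd': index 0 in ['d', 'e', 'a'] -> ['d', 'e', 'a']
'd': index 0 in ['d', 'e', 'a'] -> ['d', 'e', 'a']
'a': index 2 in ['d', 'e', 'a'] -> ['a', 'd', 'e']


Output: [1, 1, 2, 0, 2, 0, 0, 2]


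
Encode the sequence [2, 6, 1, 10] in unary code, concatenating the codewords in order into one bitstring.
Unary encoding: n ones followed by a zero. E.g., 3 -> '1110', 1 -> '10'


Encode each number as n ones followed by a terminating 0:
  2 -> 110 (3 bits)
  6 -> 1111110 (7 bits)
  1 -> 10 (2 bits)
  10 -> 11111111110 (11 bits)
Total length = 3 + 7 + 2 + 11 = 23 bits.

Unary([2, 6, 1, 10]) = 11011111101011111111110 (23 bits)


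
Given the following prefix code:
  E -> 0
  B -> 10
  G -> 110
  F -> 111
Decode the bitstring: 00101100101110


Decoding step by step:
Bits 0 -> E
Bits 0 -> E
Bits 10 -> B
Bits 110 -> G
Bits 0 -> E
Bits 10 -> B
Bits 111 -> F
Bits 0 -> E


Decoded message: EEBGEBFE


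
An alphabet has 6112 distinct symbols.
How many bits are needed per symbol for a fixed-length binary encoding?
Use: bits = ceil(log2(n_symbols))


log2(6112) = 12.5774
Bracket: 2^12 = 4096 < 6112 <= 2^13 = 8192
So ceil(log2(6112)) = 13

bits = ceil(log2(6112)) = ceil(12.5774) = 13 bits


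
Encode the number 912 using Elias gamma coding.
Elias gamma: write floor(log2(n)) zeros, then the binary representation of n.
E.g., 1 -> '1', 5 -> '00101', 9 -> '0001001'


num_bits = floor(log2(912)) + 1 = 10
leading_zeros = num_bits - 1 = 9
binary(912) = 1110010000

Elias gamma(912) = '000000000' + '1110010000' = 0000000001110010000 (19 bits)


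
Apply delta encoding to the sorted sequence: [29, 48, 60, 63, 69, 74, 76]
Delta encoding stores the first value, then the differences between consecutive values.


First value: 29
Deltas:
  48 - 29 = 19
  60 - 48 = 12
  63 - 60 = 3
  69 - 63 = 6
  74 - 69 = 5
  76 - 74 = 2


Delta encoded: [29, 19, 12, 3, 6, 5, 2]


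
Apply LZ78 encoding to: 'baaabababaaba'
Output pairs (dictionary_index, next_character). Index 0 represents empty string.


LZ78 encoding steps:
Dictionary: {0: ''}
Step 1: w='' (idx 0), next='b' -> output (0, 'b'), add 'b' as idx 1
Step 2: w='' (idx 0), next='a' -> output (0, 'a'), add 'a' as idx 2
Step 3: w='a' (idx 2), next='a' -> output (2, 'a'), add 'aa' as idx 3
Step 4: w='b' (idx 1), next='a' -> output (1, 'a'), add 'ba' as idx 4
Step 5: w='ba' (idx 4), next='b' -> output (4, 'b'), add 'bab' as idx 5
Step 6: w='aa' (idx 3), next='b' -> output (3, 'b'), add 'aab' as idx 6
Step 7: w='a' (idx 2), end of input -> output (2, '')


Encoded: [(0, 'b'), (0, 'a'), (2, 'a'), (1, 'a'), (4, 'b'), (3, 'b'), (2, '')]


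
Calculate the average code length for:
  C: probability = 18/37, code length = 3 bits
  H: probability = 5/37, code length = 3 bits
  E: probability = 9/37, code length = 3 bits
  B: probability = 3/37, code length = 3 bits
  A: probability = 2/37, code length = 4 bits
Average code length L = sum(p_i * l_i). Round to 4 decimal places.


Weighted contributions p_i * l_i:
  C: (18/37) * 3 = 54/37
  H: (5/37) * 3 = 15/37
  E: (9/37) * 3 = 27/37
  B: (3/37) * 3 = 9/37
  A: (2/37) * 4 = 8/37
Sum = (54 + 15 + 27 + 9 + 8)/37 = 113/37

L = 113/37 = 3.0541 bits/symbol


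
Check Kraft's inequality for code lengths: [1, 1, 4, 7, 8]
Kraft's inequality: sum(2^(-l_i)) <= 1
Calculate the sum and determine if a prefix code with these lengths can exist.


Sum = 2^(-1) + 2^(-1) + 2^(-4) + 2^(-7) + 2^(-8)
    = 0.5 + 0.5 + 0.0625 + 0.0078125 + 0.00390625
    = 275/256 = 1.07421875
Since 1.07421875 > 1, Kraft's inequality is NOT satisfied.
A prefix code with these lengths CANNOT exist.

Kraft sum = 1.07421875. Not satisfied.


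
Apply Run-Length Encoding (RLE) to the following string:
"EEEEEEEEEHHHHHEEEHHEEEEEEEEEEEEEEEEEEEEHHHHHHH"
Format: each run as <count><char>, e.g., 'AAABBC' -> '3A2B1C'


Scanning runs left to right:
  i=0: run of 'E' x 9 -> '9E'
  i=9: run of 'H' x 5 -> '5H'
  i=14: run of 'E' x 3 -> '3E'
  i=17: run of 'H' x 2 -> '2H'
  i=19: run of 'E' x 20 -> '20E'
  i=39: run of 'H' x 7 -> '7H'

RLE = 9E5H3E2H20E7H


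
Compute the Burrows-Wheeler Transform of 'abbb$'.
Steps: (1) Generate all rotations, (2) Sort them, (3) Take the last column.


Rotations (sorted):
  0: $abbb -> last char: b
  1: abbb$ -> last char: $
  2: b$abb -> last char: b
  3: bb$ab -> last char: b
  4: bbb$a -> last char: a


BWT = b$bba


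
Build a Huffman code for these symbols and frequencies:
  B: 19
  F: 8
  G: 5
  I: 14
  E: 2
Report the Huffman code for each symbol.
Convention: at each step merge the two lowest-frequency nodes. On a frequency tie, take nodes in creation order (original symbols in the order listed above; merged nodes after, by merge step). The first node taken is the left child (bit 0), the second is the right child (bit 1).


Huffman tree construction:
Step 1: Merge E(2) + G(5) = 7
Step 2: Merge (E+G)(7) + F(8) = 15
Step 3: Merge I(14) + ((E+G)+F)(15) = 29
Step 4: Merge B(19) + (I+((E+G)+F))(29) = 48
Read each symbol's code off the tree from the root (left child = 0, right child = 1).

Codes:
  B: 0 (length 1)
  F: 111 (length 3)
  G: 1101 (length 4)
  I: 10 (length 2)
  E: 1100 (length 4)
Average code length: 99/48 = 2.0625 bits/symbol


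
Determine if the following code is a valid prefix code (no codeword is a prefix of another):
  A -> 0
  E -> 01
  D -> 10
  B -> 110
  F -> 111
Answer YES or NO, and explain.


Checking each pair (does one codeword prefix another?):
  A='0' vs E='01': prefix -- VIOLATION

NO -- this is NOT a valid prefix code. A (0) is a prefix of E (01).


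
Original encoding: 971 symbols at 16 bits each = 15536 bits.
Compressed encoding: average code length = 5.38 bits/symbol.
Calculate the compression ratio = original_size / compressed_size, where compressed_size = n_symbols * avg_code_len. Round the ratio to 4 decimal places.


original_size = n_symbols * orig_bits = 971 * 16 = 15536 bits
compressed_size = n_symbols * avg_code_len = 971 * 5.38 = 5223.98 bits
ratio = original_size / compressed_size = 15536 / 5223.98 = 2.974

Compression ratio = 2.974


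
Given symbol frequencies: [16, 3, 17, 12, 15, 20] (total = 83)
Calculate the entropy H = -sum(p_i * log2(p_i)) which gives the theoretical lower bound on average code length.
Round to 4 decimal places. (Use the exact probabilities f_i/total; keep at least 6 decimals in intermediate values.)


Per-symbol terms -p_i * log2(p_i) with p_i = f_i/83:
  p = 16/83 = 0.192771: log2(p) = -2.375039, -p*log2(p) = 0.457839
  p = 3/83 = 0.036145: log2(p) = -4.790077, -p*log2(p) = 0.173135
  p = 17/83 = 0.204819: log2(p) = -2.287577, -p*log2(p) = 0.468540
  p = 12/83 = 0.144578: log2(p) = -2.790077, -p*log2(p) = 0.403385
  p = 15/83 = 0.180723: log2(p) = -2.468149, -p*log2(p) = 0.446051
  p = 20/83 = 0.240964: log2(p) = -2.053111, -p*log2(p) = 0.494726
H = 0.457839 + 0.173135 + 0.468540 + 0.403385 + 0.446051 + 0.494726 = 2.443676

H = 2.4437 bits/symbol


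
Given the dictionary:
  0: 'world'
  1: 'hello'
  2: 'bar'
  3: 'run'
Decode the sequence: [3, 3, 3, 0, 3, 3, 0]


Look up each index in the dictionary:
  3 -> 'run'
  3 -> 'run'
  3 -> 'run'
  0 -> 'world'
  3 -> 'run'
  3 -> 'run'
  0 -> 'world'

Decoded: "run run run world run run world"


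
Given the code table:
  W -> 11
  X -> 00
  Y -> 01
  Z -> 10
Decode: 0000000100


Decoding:
00 -> X
00 -> X
00 -> X
01 -> Y
00 -> X


Result: XXXYX


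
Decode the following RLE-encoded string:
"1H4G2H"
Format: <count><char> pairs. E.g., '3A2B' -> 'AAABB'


Expanding each <count><char> pair:
  1H -> 'H'
  4G -> 'GGGG'
  2H -> 'HH'

Decoded = HGGGGHH


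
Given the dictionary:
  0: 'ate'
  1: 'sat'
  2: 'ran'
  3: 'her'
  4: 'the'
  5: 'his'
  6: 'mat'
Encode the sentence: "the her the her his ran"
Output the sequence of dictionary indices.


Look up each word in the dictionary:
  'the' -> 4
  'her' -> 3
  'the' -> 4
  'her' -> 3
  'his' -> 5
  'ran' -> 2

Encoded: [4, 3, 4, 3, 5, 2]


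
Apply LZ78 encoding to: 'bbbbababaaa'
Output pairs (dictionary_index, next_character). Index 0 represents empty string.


LZ78 encoding steps:
Dictionary: {0: ''}
Step 1: w='' (idx 0), next='b' -> output (0, 'b'), add 'b' as idx 1
Step 2: w='b' (idx 1), next='b' -> output (1, 'b'), add 'bb' as idx 2
Step 3: w='b' (idx 1), next='a' -> output (1, 'a'), add 'ba' as idx 3
Step 4: w='ba' (idx 3), next='b' -> output (3, 'b'), add 'bab' as idx 4
Step 5: w='' (idx 0), next='a' -> output (0, 'a'), add 'a' as idx 5
Step 6: w='a' (idx 5), next='a' -> output (5, 'a'), add 'aa' as idx 6


Encoded: [(0, 'b'), (1, 'b'), (1, 'a'), (3, 'b'), (0, 'a'), (5, 'a')]


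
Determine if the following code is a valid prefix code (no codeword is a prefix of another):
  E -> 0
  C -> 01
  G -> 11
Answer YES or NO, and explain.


Checking each pair (does one codeword prefix another?):
  E='0' vs C='01': prefix -- VIOLATION

NO -- this is NOT a valid prefix code. E (0) is a prefix of C (01).


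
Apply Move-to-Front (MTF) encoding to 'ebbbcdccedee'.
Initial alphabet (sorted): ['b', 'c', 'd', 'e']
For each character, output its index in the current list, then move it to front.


MTF encoding:
'e': index 3 in ['b', 'c', 'd', 'e'] -> ['e', 'b', 'c', 'd']
'b': index 1 in ['e', 'b', 'c', 'd'] -> ['b', 'e', 'c', 'd']
'b': index 0 in ['b', 'e', 'c', 'd'] -> ['b', 'e', 'c', 'd']
'b': index 0 in ['b', 'e', 'c', 'd'] -> ['b', 'e', 'c', 'd']
'c': index 2 in ['b', 'e', 'c', 'd'] -> ['c', 'b', 'e', 'd']
'd': index 3 in ['c', 'b', 'e', 'd'] -> ['d', 'c', 'b', 'e']
'c': index 1 in ['d', 'c', 'b', 'e'] -> ['c', 'd', 'b', 'e']
'c': index 0 in ['c', 'd', 'b', 'e'] -> ['c', 'd', 'b', 'e']
'e': index 3 in ['c', 'd', 'b', 'e'] -> ['e', 'c', 'd', 'b']
'd': index 2 in ['e', 'c', 'd', 'b'] -> ['d', 'e', 'c', 'b']
'e': index 1 in ['d', 'e', 'c', 'b'] -> ['e', 'd', 'c', 'b']
'e': index 0 in ['e', 'd', 'c', 'b'] -> ['e', 'd', 'c', 'b']


Output: [3, 1, 0, 0, 2, 3, 1, 0, 3, 2, 1, 0]


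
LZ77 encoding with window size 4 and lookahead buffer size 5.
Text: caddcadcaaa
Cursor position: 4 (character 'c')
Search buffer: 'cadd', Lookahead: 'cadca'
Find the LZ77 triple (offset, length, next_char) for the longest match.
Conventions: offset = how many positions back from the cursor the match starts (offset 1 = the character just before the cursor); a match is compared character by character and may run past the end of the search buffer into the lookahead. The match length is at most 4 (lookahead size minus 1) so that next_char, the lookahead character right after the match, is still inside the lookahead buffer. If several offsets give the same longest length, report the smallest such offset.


Try each offset into the search buffer:
  offset=1 (pos 3, char 'd'): match length 0
  offset=2 (pos 2, char 'd'): match length 0
  offset=3 (pos 1, char 'a'): match length 0
  offset=4 (pos 0, char 'c'): match length 3
Longest match has length 3 at offset 4.
next_char = character at position 4 + 3 = 7 -> 'c'

Best match: offset=4, length=3 (matching 'cad' starting at position 0)
LZ77 triple: (4, 3, 'c')


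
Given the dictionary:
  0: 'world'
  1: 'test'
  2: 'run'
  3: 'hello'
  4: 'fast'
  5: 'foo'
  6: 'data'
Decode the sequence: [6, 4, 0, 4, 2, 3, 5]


Look up each index in the dictionary:
  6 -> 'data'
  4 -> 'fast'
  0 -> 'world'
  4 -> 'fast'
  2 -> 'run'
  3 -> 'hello'
  5 -> 'foo'

Decoded: "data fast world fast run hello foo"
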